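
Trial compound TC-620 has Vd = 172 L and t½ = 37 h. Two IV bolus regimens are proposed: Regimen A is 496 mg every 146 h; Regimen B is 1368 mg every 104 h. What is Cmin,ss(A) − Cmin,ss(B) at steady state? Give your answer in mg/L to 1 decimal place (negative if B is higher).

-1.1 mg/L

Regimen A: f = (1/2)^(146/37) ≈ 0.0649; Cmin,ss = (496/172)·f/(1−f) ≈ 0.200 mg/L.
Regimen B: f = (1/2)^(104/37) ≈ 0.1425; Cmin,ss = (1368/172)·f/(1−f) ≈ 1.322 mg/L.
Difference ≈ 0.200 − 1.322 ≈ -1.122 mg/L.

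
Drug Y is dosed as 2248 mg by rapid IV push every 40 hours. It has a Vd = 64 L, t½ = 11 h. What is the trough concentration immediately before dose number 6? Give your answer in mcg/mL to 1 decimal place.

f = (1/2)^(τ/t½) = (1/2)^(40/11) ≈ 0.0804.
C₀ = D/Vd = 2248/64 ≈ 35.125 mcg/mL.
Before the 6th dose, 5 doses have been given. Superposition: Cmin = C₀·(f + f² + … + f^5).
≈ 35.125 × (0.0804 + 0.0065 + 0.0005 + 0.0000 + 0.0000) ≈ 35.125 × 0.0874 ≈ 3.070 mcg/mL.

3.1 mcg/mL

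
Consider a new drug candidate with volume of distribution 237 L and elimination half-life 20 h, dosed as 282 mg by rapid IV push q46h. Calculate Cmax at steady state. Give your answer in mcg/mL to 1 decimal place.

τ/t½ = 46/20 ≈ 2.3, so fraction remaining f = (1/2)^(46/20) ≈ 0.2031.
At steady state, accumulation factor R = 1/(1 − e^(−kτ)) ≈ 1.2549.
Single-dose peak C₀ = D/Vd = 282/237 ≈ 1.190 mcg/mL.
Steady-state peak Cmax,ss = C₀·R ≈ 1.190 × 1.2549 ≈ 1.493 mcg/mL.

1.5 mcg/mL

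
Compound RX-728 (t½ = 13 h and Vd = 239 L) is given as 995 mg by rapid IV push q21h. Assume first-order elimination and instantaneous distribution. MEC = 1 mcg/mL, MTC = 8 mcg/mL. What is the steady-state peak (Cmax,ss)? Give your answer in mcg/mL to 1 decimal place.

Over one 21-h interval, 21/13 ≈ 1.6154 half-lives elapse, leaving f ≈ 0.3264 of each dose.
Accumulation ratio R = 1/(1 − f) ≈ 1/0.6736 ≈ 1.4846.
Single-dose peak C₀ = D/Vd = 995/239 ≈ 4.163 mcg/mL.
Steady-state peak Cmax,ss = C₀·R ≈ 4.163 × 1.4846 ≈ 6.180 mcg/mL.
Peak 6.2 mcg/mL vs MTC 8 mcg/mL: below toxic threshold.

6.2 mcg/mL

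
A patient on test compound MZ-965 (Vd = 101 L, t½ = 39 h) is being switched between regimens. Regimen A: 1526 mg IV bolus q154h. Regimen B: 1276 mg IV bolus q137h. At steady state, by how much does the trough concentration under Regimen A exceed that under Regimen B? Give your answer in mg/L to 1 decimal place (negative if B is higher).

-0.2 mg/L

Regimen A: f = (1/2)^(154/39) ≈ 0.0648; Cmin,ss = (1526/101)·f/(1−f) ≈ 1.047 mg/L.
Regimen B: f = (1/2)^(137/39) ≈ 0.0876; Cmin,ss = (1276/101)·f/(1−f) ≈ 1.213 mg/L.
Difference ≈ 1.047 − 1.213 ≈ -0.166 mg/L.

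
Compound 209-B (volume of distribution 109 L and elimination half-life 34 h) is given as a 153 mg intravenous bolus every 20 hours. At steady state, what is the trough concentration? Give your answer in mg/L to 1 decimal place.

τ/t½ = 20/34 ≈ 0.58824, so fraction remaining f = (1/2)^(20/34) ≈ 0.6652.
Each bolus raises the concentration by D/Vd = 153/109 ≈ 1.404 mg/L.
Steady-state trough Cmin,ss = C₀·f/(1−f) ≈ 1.404 × 0.6652/0.3348 ≈ 2.790 mg/L.

2.8 mg/L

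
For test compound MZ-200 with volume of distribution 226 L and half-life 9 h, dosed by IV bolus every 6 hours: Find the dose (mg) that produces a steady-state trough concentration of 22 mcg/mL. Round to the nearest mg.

2921 mg

τ/t½ = 6/9 ≈ 0.66667, so f = (1/2)^(6/9) ≈ 0.629961.
Cmin,ss = (D/Vd)·f/(1−f), so D = Cmin,ss·Vd·(1−f)/f.
D = 22 × 226 × (1−f)/f ≈ 22 × 226 × 0.58740 ≈ 2920.55 mg.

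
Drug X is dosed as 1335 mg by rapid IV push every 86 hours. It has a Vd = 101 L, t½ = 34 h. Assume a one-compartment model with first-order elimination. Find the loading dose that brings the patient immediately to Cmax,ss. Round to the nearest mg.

1615 mg

f = (1/2)^(86/34) ≈ 0.173209; accumulation ratio R = 1/(1−f) ≈ 1.20950.
Loading dose to hit Cmax,ss on first dose: D_load = D_maint·R ≈ 1335 × 1.20950 ≈ 1614.68 mg.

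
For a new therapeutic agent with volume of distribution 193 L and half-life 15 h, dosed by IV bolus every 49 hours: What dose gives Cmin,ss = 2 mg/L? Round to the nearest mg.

3329 mg

τ/t½ = 49/15 ≈ 3.2667, so f = (1/2)^(49/15) ≈ 0.103905.
Cmin,ss = (D/Vd)·f/(1−f), so D = Cmin,ss·Vd·(1−f)/f.
D = 2 × 193 × (1−f)/f ≈ 2 × 193 × 8.62418 ≈ 3328.93 mg.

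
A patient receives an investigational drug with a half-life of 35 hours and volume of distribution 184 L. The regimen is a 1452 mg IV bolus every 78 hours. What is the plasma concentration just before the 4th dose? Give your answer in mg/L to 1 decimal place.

2.1 mg/L

f = (1/2)^(τ/t½) = (1/2)^(78/35) ≈ 0.2134.
C₀ = D/Vd = 1452/184 ≈ 7.891 mg/L.
Before the 4th dose, 3 doses have been given. Superposition: Cmin = C₀·(f + f² + … + f^3).
≈ 7.891 × (0.2134 + 0.0455 + 0.0097) ≈ 7.891 × 0.2686 ≈ 2.120 mg/L.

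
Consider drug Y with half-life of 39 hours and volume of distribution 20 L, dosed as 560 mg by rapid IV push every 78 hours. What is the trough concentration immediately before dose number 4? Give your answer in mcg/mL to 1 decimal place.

f = (1/2)^(τ/t½) = (1/2)^(78/39) ≈ 0.2500.
C₀ = D/Vd = 560/20 ≈ 28.000 mcg/mL.
Before the 4th dose, 3 doses have been given. Superposition: Cmin = C₀·(f + f² + … + f^3).
≈ 28.000 × (0.2500 + 0.0625 + 0.0156) ≈ 28.000 × 0.3281 ≈ 9.187 mcg/mL.

9.2 mcg/mL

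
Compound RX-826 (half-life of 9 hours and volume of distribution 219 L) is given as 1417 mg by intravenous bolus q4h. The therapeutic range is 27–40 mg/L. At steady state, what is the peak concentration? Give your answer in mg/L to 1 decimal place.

k = ln2/t½ = ln2/9 ≈ 0.077016 h⁻¹; fraction remaining f = e^(−kτ) = e^(−0.077016×4) ≈ 0.7349.
At steady state, accumulation factor R = 1/(1 − e^(−kτ)) ≈ 3.7722.
Each bolus raises the concentration by D/Vd = 1417/219 ≈ 6.470 mg/L.
Steady-state peak Cmax,ss = C₀·R ≈ 6.470 × 3.7722 ≈ 24.406 mg/L.
Peak 24.4 mg/L vs MTC 40 mg/L: below toxic threshold.

24.4 mg/L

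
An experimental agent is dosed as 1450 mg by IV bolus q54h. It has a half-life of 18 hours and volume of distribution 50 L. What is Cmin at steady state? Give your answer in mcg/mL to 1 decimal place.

The dosing interval is 3 half-lives, so f = 2^(−3) = 0.125.
At steady state, R = 1/(1 − 0.125) = 8/7.
Single-dose peak C₀ = D/Vd = 1450/50 = 29 mcg/mL.
Steady-state peak Cmax,ss = C₀·R = 29 × 8/7 ≈ 33.143 mcg/mL.
Steady-state trough Cmin,ss = Cmax,ss·f ≈ 33.143 × 0.125 ≈ 4.143 mcg/mL.

4.1 mcg/mL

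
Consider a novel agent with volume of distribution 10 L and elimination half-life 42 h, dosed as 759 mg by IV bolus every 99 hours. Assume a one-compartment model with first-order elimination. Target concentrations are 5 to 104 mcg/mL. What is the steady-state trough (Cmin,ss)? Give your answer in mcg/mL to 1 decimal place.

τ/t½ = 99/42 ≈ 2.3571, so fraction remaining f = (1/2)^(99/42) ≈ 0.1952.
Accumulation ratio R = 1/(1 − f) ≈ 1/0.8048 ≈ 1.2425.
Each bolus raises the concentration by D/Vd = 759/10 ≈ 75.900 mcg/mL.
Steady-state peak Cmax,ss = C₀·R ≈ 75.900 × 1.2425 ≈ 94.306 mcg/mL.
One interval later, Cmin,ss = Cmax,ss·e^(−kτ) ≈ 94.306 × 0.1952 ≈ 18.409 mcg/mL.
Trough 18.4 mcg/mL vs MEC 5 mcg/mL: adequate.

18.4 mcg/mL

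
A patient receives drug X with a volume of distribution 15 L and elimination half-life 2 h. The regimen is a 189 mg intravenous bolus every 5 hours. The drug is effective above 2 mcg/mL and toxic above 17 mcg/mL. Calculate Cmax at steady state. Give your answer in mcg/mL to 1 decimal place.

Over one 5-h interval, 5/2 ≈ 2.5 half-lives elapse, leaving f ≈ 0.1768 of each dose.
Accumulation ratio R = 1/(1 − f) ≈ 1/0.8232 ≈ 1.2148.
Each bolus raises the concentration by D/Vd = 189/15 ≈ 12.600 mcg/mL.
Cmax,ss = C₀/(1 − f) ≈ 12.600/0.8232 ≈ 15.306 mcg/mL.
Peak 15.3 mcg/mL vs MTC 17 mcg/mL: below toxic threshold.

15.3 mcg/mL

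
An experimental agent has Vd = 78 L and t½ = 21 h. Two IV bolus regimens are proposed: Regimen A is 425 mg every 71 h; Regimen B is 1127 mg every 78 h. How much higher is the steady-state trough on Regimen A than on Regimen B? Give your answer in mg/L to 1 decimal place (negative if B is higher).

Regimen A: f = (1/2)^(71/21) ≈ 0.0960; Cmin,ss = (425/78)·f/(1−f) ≈ 0.579 mg/L.
Regimen B: f = (1/2)^(78/21) ≈ 0.0762; Cmin,ss = (1127/78)·f/(1−f) ≈ 1.192 mg/L.
Difference ≈ 0.579 − 1.192 ≈ -0.613 mg/L.

-0.6 mg/L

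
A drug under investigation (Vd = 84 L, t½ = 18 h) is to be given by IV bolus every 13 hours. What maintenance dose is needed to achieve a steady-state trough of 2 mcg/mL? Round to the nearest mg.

109 mg

τ/t½ = 13/18 ≈ 0.72222, so f = (1/2)^(13/18) ≈ 0.606163.
Cmin,ss = (D/Vd)·f/(1−f), so D = Cmin,ss·Vd·(1−f)/f.
D = 2 × 84 × (1−f)/f ≈ 2 × 84 × 0.64972 ≈ 109.15 mg.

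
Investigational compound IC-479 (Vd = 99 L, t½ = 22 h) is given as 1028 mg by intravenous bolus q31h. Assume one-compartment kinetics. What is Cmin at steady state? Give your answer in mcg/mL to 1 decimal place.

6.3 mcg/mL

τ/t½ = 31/22 ≈ 1.4091, so fraction remaining f = (1/2)^(31/22) ≈ 0.3765.
Each bolus raises the concentration by D/Vd = 1028/99 ≈ 10.384 mcg/mL.
Steady-state trough Cmin,ss = C₀·f/(1−f) ≈ 10.384 × 0.3765/0.6235 ≈ 6.270 mcg/mL.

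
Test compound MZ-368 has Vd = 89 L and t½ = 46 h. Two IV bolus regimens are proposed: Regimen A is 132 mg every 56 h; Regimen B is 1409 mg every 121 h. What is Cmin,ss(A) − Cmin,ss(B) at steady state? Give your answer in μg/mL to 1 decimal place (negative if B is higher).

Regimen A: f = (1/2)^(56/46) ≈ 0.4301; Cmin,ss = (132/89)·f/(1−f) ≈ 1.119 μg/mL.
Regimen B: f = (1/2)^(121/46) ≈ 0.1615; Cmin,ss = (1409/89)·f/(1−f) ≈ 3.049 μg/mL.
Difference ≈ 1.119 − 3.049 ≈ -1.930 μg/mL.

-1.9 μg/mL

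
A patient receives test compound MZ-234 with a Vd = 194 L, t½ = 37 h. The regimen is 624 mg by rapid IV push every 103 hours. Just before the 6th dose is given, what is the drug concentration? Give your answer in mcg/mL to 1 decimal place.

0.5 mcg/mL

f = (1/2)^(τ/t½) = (1/2)^(103/37) ≈ 0.1452.
C₀ = D/Vd = 624/194 ≈ 3.216 mcg/mL.
Before the 6th dose, 5 doses have been given. Superposition: Cmin = C₀·(f + f² + … + f^5).
≈ 3.216 × (0.1452 + 0.0211 + 0.0031 + 0.0004 + 0.0001) ≈ 3.216 × 0.1699 ≈ 0.546 mcg/mL.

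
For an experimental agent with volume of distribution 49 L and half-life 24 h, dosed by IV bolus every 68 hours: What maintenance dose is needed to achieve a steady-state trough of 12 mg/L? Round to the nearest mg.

τ/t½ = 68/24 ≈ 2.8333, so f = (1/2)^(68/24) ≈ 0.140308.
Cmin,ss = (D/Vd)·f/(1−f), so D = Cmin,ss·Vd·(1−f)/f.
D = 12 × 49 × (1−f)/f ≈ 12 × 49 × 6.12718 ≈ 3602.78 mg.

3603 mg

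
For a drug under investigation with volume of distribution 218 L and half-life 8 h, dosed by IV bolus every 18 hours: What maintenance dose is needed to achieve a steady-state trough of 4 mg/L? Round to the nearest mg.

τ/t½ = 18/8 ≈ 2.25, so f = (1/2)^(18/8) ≈ 0.210224.
Cmin,ss = (D/Vd)·f/(1−f), so D = Cmin,ss·Vd·(1−f)/f.
D = 4 × 218 × (1−f)/f ≈ 4 × 218 × 3.75683 ≈ 3275.96 mg.

3276 mg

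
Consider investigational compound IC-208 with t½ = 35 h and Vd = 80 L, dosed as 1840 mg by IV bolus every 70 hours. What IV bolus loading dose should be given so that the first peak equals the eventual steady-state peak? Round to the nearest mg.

f = (1/2)^(70/35) ≈ 0.250000; accumulation ratio R = 1/(1−f) ≈ 1.33333.
Loading dose to hit Cmax,ss on first dose: D_load = D_maint·R ≈ 1840 × 1.33333 ≈ 2453.33 mg.

2453 mg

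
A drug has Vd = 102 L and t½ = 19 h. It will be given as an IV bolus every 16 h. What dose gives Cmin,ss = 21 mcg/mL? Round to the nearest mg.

τ/t½ = 16/19 ≈ 0.84211, so f = (1/2)^(16/19) ≈ 0.557829.
Cmin,ss = (D/Vd)·f/(1−f), so D = Cmin,ss·Vd·(1−f)/f.
D = 21 × 102 × (1−f)/f ≈ 21 × 102 × 0.79266 ≈ 1697.88 mg.

1698 mg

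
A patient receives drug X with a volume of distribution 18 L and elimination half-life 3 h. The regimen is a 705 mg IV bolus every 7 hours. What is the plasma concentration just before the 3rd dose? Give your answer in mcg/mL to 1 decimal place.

f = (1/2)^(τ/t½) = (1/2)^(7/3) ≈ 0.1984.
C₀ = D/Vd = 705/18 ≈ 39.167 mcg/mL.
Before the 3rd dose, 2 doses have been given. Superposition: Cmin = C₀·(f + f²).
≈ 39.167 × (0.1984 + 0.0394) ≈ 39.167 × 0.2378 ≈ 9.314 mcg/mL.

9.3 mcg/mL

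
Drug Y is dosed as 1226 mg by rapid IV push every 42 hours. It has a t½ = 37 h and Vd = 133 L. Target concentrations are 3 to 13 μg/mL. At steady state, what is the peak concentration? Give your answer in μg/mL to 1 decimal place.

τ/t½ = 42/37 ≈ 1.1351, so fraction remaining f = (1/2)^(42/37) ≈ 0.4553.
At steady state, accumulation factor R = 1/(1 − e^(−kτ)) ≈ 1.8359.
Single-dose peak C₀ = D/Vd = 1226/133 ≈ 9.218 μg/mL.
Steady-state peak Cmax,ss = C₀·R ≈ 9.218 × 1.8359 ≈ 16.923 μg/mL.
Peak 16.9 μg/mL vs MTC 13 μg/mL: exceeds toxic threshold.

16.9 μg/mL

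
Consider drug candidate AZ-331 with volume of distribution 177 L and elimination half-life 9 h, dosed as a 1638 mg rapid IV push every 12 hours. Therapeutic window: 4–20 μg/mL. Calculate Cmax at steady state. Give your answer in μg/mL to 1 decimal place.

15.3 μg/mL

Over one 12-h interval, 12/9 ≈ 1.3333 half-lives elapse, leaving f ≈ 0.3969 of each dose.
At steady state, accumulation factor R = 1/(1 − e^(−kτ)) ≈ 1.6581.
Single-dose peak C₀ = D/Vd = 1638/177 ≈ 9.254 μg/mL.
Steady-state peak Cmax,ss = C₀·R ≈ 9.254 × 1.6581 ≈ 15.344 μg/mL.
Peak 15.3 μg/mL vs MTC 20 μg/mL: below toxic threshold.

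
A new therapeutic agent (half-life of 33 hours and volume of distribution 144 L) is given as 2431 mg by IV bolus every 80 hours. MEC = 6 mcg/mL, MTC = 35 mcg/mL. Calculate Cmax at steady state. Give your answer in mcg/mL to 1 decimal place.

20.7 mcg/mL

k = ln2/t½ = ln2/33 ≈ 0.021004 h⁻¹; fraction remaining f = e^(−kτ) = e^(−0.021004×80) ≈ 0.1863.
Accumulation ratio R = 1/(1 − f) ≈ 1/0.8137 ≈ 1.2290.
Each bolus raises the concentration by D/Vd = 2431/144 ≈ 16.882 mcg/mL.
Cmax,ss = C₀/(1 − f) ≈ 16.882/0.8137 ≈ 20.747 mcg/mL.
Peak 20.7 mcg/mL vs MTC 35 mcg/mL: below toxic threshold.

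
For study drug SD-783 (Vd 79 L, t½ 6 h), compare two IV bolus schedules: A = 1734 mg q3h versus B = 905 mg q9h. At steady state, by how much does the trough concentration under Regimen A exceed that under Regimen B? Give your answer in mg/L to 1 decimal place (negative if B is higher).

Regimen A: f = (1/2)^(3/6) ≈ 0.7071; Cmin,ss = (1734/79)·f/(1−f) ≈ 52.989 mg/L.
Regimen B: f = (1/2)^(9/6) ≈ 0.3536; Cmin,ss = (905/79)·f/(1−f) ≈ 6.267 mg/L.
Difference ≈ 52.989 − 6.267 ≈ 46.722 mg/L.

46.7 mg/L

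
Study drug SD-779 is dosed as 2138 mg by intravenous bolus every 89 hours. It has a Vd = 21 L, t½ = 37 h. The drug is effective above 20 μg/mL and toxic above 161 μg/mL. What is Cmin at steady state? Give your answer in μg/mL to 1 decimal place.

k = ln2/t½ = ln2/37 ≈ 0.018734 h⁻¹; fraction remaining f = e^(−kτ) = e^(−0.018734×89) ≈ 0.1888.
Accumulation ratio R = 1/(1 − f) ≈ 1/0.8112 ≈ 1.2327.
Each bolus raises the concentration by D/Vd = 2138/21 ≈ 101.810 μg/mL.
Steady-state peak Cmax,ss = C₀·R ≈ 101.810 × 1.2327 ≈ 125.501 μg/mL.
One interval later, Cmin,ss = Cmax,ss·e^(−kτ) ≈ 125.501 × 0.1888 ≈ 23.695 μg/mL.
Trough 23.7 μg/mL vs MEC 20 μg/mL: adequate.

23.7 μg/mL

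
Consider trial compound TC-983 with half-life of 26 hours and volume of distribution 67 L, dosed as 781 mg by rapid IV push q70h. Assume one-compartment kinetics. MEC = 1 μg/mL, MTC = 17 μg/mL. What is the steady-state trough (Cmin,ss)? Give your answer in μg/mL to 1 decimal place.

Over one 70-h interval, 70/26 ≈ 2.6923 half-lives elapse, leaving f ≈ 0.1547 of each dose.
At steady state, accumulation factor R = 1/(1 − e^(−kτ)) ≈ 1.1830.
Each bolus raises the concentration by D/Vd = 781/67 ≈ 11.657 μg/mL.
Steady-state peak Cmax,ss = C₀·R ≈ 11.657 × 1.1830 ≈ 13.790 μg/mL.
One interval later, Cmin,ss = Cmax,ss·e^(−kτ) ≈ 13.790 × 0.1547 ≈ 2.133 μg/mL.
Trough 2.1 μg/mL vs MEC 1 μg/mL: adequate.

2.1 μg/mL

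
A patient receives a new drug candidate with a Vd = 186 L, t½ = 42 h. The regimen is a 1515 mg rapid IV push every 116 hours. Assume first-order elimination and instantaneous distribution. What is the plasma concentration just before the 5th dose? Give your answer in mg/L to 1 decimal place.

1.4 mg/L

f = (1/2)^(τ/t½) = (1/2)^(116/42) ≈ 0.1474.
C₀ = D/Vd = 1515/186 ≈ 8.145 mg/L.
Before the 5th dose, 4 doses have been given. Superposition: Cmin = C₀·(f + f² + … + f^4).
≈ 8.145 × (0.1474 + 0.0217 + 0.0032 + 0.0005) ≈ 8.145 × 0.1728 ≈ 1.407 mg/L.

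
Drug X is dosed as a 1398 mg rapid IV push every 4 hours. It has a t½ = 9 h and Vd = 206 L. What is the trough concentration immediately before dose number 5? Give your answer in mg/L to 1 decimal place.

13.3 mg/L

f = (1/2)^(τ/t½) = (1/2)^(4/9) ≈ 0.7349.
C₀ = D/Vd = 1398/206 ≈ 6.786 mg/L.
Before the 5th dose, 4 doses have been given. Superposition: Cmin = C₀·(f + f² + … + f^4).
≈ 6.786 × (0.7349 + 0.5401 + 0.3969 + 0.2917) ≈ 6.786 × 1.9636 ≈ 13.325 mg/L.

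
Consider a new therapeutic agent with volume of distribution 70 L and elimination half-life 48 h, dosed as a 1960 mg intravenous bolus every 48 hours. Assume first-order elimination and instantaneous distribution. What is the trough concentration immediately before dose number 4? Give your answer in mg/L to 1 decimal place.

24.5 mg/L

f = (1/2)^(τ/t½) = (1/2)^(48/48) ≈ 0.5000.
C₀ = D/Vd = 1960/70 ≈ 28.000 mg/L.
Before the 4th dose, 3 doses have been given. Superposition: Cmin = C₀·(f + f² + … + f^3).
≈ 28.000 × (0.5000 + 0.2500 + 0.1250) ≈ 28.000 × 0.8750 ≈ 24.500 mg/L.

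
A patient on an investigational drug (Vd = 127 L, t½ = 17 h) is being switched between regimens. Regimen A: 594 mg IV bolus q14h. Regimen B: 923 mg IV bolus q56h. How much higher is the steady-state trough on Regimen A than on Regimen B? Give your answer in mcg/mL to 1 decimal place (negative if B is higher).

Regimen A: f = (1/2)^(14/17) ≈ 0.5651; Cmin,ss = (594/127)·f/(1−f) ≈ 6.077 mcg/mL.
Regimen B: f = (1/2)^(56/17) ≈ 0.1019; Cmin,ss = (923/127)·f/(1−f) ≈ 0.825 mcg/mL.
Difference ≈ 6.077 − 0.825 ≈ 5.252 mcg/mL.

5.3 mcg/mL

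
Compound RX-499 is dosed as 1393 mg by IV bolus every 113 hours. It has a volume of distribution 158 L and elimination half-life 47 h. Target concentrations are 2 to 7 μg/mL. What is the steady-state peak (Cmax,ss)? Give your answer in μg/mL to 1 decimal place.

10.9 μg/mL

Over one 113-h interval, 113/47 ≈ 2.4043 half-lives elapse, leaving f ≈ 0.1889 of each dose.
At steady state, accumulation factor R = 1/(1 − e^(−kτ)) ≈ 1.2329.
Single-dose peak C₀ = D/Vd = 1393/158 ≈ 8.816 μg/mL.
Cmax,ss = C₀/(1 − f) ≈ 8.816/0.8111 ≈ 10.869 μg/mL.
Peak 10.9 μg/mL vs MTC 7 μg/mL: exceeds toxic threshold.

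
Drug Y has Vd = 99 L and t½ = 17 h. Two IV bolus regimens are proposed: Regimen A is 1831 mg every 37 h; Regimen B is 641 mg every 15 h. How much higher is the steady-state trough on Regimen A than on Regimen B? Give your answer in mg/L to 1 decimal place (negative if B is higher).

Regimen A: f = (1/2)^(37/17) ≈ 0.2212; Cmin,ss = (1831/99)·f/(1−f) ≈ 5.253 mg/L.
Regimen B: f = (1/2)^(15/17) ≈ 0.5425; Cmin,ss = (641/99)·f/(1−f) ≈ 7.678 mg/L.
Difference ≈ 5.253 − 7.678 ≈ -2.425 mg/L.

-2.4 mg/L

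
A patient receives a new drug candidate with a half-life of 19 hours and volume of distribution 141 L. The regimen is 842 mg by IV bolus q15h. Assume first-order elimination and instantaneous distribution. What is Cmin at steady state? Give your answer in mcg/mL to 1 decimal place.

8.2 mcg/mL

Over one 15-h interval, 15/19 ≈ 0.78947 half-lives elapse, leaving f ≈ 0.5786 of each dose.
Single-dose peak C₀ = D/Vd = 842/141 ≈ 5.972 mcg/mL.
Steady-state trough Cmin,ss = C₀·f/(1−f) ≈ 5.972 × 0.5786/0.4214 ≈ 8.200 mcg/mL.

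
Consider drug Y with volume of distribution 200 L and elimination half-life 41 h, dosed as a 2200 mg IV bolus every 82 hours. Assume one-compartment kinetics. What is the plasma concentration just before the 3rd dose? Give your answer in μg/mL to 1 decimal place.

3.4 μg/mL

f = (1/2)^(τ/t½) = (1/2)^(82/41) ≈ 0.2500.
C₀ = D/Vd = 2200/200 ≈ 11.000 μg/mL.
Before the 3rd dose, 2 doses have been given. Superposition: Cmin = C₀·(f + f²).
≈ 11.000 × (0.2500 + 0.0625) ≈ 11.000 × 0.3125 ≈ 3.438 μg/mL.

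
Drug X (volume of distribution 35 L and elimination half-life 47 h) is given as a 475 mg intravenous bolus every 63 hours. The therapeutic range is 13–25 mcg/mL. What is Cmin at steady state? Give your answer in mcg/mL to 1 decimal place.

8.9 mcg/mL

Over one 63-h interval, 63/47 ≈ 1.3404 half-lives elapse, leaving f ≈ 0.3949 of each dose.
Accumulation ratio R = 1/(1 − f) ≈ 1/0.6051 ≈ 1.6526.
Single-dose peak C₀ = D/Vd = 475/35 ≈ 13.571 mcg/mL.
Cmax,ss = C₀/(1 − f) ≈ 13.571/0.6051 ≈ 22.428 mcg/mL.
Steady-state trough Cmin,ss = Cmax,ss·f ≈ 22.428 × 0.3949 ≈ 8.857 mcg/mL.
Trough 8.9 mcg/mL vs MEC 13 mcg/mL: subtherapeutic.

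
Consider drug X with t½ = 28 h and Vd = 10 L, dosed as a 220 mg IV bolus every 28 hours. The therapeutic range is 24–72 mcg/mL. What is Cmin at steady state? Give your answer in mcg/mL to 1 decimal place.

The dosing interval is 1 half-life, so f = 2^(−1) = 0.5.
At steady state, R = 1/(1 − 0.5) = 2/1.
Single-dose peak C₀ = D/Vd = 220/10 = 22 mcg/mL.
Steady-state peak Cmax,ss = C₀·R = 22 × 2/1 ≈ 44.000 mcg/mL.
Steady-state trough Cmin,ss = Cmax,ss·f ≈ 44.000 × 0.5 ≈ 22.000 mcg/mL.
Trough 22.0 mcg/mL vs MEC 24 mcg/mL: subtherapeutic.

22.0 mcg/mL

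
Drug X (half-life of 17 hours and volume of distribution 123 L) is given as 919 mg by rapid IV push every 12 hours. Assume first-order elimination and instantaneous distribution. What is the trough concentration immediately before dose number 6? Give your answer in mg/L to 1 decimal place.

f = (1/2)^(τ/t½) = (1/2)^(12/17) ≈ 0.6131.
C₀ = D/Vd = 919/123 ≈ 7.472 mg/L.
Before the 6th dose, 5 doses have been given. Superposition: Cmin = C₀·(f + f² + … + f^5).
≈ 7.472 × (0.6131 + 0.3759 + 0.2305 + 0.1413 + 0.0866) ≈ 7.472 × 1.4474 ≈ 10.815 mg/L.

10.8 mg/L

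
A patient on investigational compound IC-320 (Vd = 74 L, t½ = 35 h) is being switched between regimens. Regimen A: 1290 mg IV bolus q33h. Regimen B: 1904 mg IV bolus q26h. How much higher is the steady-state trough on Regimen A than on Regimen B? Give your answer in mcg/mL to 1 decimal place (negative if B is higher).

-19.3 mcg/mL

Regimen A: f = (1/2)^(33/35) ≈ 0.5202; Cmin,ss = (1290/74)·f/(1−f) ≈ 18.900 mcg/mL.
Regimen B: f = (1/2)^(26/35) ≈ 0.5976; Cmin,ss = (1904/74)·f/(1−f) ≈ 38.211 mcg/mL.
Difference ≈ 18.900 − 38.211 ≈ -19.311 mcg/mL.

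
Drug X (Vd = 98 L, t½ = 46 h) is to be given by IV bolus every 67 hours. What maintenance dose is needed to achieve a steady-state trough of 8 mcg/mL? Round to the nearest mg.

1368 mg

τ/t½ = 67/46 ≈ 1.4565, so f = (1/2)^(67/46) ≈ 0.364371.
Cmin,ss = (D/Vd)·f/(1−f), so D = Cmin,ss·Vd·(1−f)/f.
D = 8 × 98 × (1−f)/f ≈ 8 × 98 × 1.74446 ≈ 1367.66 mg.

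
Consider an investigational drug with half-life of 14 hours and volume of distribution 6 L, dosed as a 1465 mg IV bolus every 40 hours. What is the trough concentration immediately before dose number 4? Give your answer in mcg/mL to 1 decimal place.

39.0 mcg/mL

f = (1/2)^(τ/t½) = (1/2)^(40/14) ≈ 0.1380.
C₀ = D/Vd = 1465/6 ≈ 244.167 mcg/mL.
Before the 4th dose, 3 doses have been given. Superposition: Cmin = C₀·(f + f² + … + f^3).
≈ 244.167 × (0.1380 + 0.0190 + 0.0026) ≈ 244.167 × 0.1596 ≈ 38.969 mcg/mL.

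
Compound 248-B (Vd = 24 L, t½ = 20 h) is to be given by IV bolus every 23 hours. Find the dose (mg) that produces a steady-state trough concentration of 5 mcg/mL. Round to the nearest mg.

146 mg

τ/t½ = 23/20 ≈ 1.15, so f = (1/2)^(23/20) ≈ 0.450625.
Cmin,ss = (D/Vd)·f/(1−f), so D = Cmin,ss·Vd·(1−f)/f.
D = 5 × 24 × (1−f)/f ≈ 5 × 24 × 1.21914 ≈ 146.30 mg.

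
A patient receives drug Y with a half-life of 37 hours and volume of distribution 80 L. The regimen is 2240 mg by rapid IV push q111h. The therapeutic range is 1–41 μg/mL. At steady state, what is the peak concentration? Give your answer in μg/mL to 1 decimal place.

τ = 111 h = 3 half-lives, so f = (1/2)^3 = 0.125.
At steady state, R = 1/(1 − 0.125) = 8/7.
Single-dose peak C₀ = D/Vd = 2240/80 = 28 μg/mL.
Steady-state peak Cmax,ss = C₀·R = 28 × 8/7 ≈ 32.000 μg/mL.
Peak 32.0 μg/mL vs MTC 41 μg/mL: below toxic threshold.

32.0 μg/mL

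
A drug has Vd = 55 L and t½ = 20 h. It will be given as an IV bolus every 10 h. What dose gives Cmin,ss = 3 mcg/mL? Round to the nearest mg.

68 mg

τ/t½ = 10/20 ≈ 0.5, so f = (1/2)^(10/20) ≈ 0.707107.
Cmin,ss = (D/Vd)·f/(1−f), so D = Cmin,ss·Vd·(1−f)/f.
D = 3 × 55 × (1−f)/f ≈ 3 × 55 × 0.41421 ≈ 68.34 mg.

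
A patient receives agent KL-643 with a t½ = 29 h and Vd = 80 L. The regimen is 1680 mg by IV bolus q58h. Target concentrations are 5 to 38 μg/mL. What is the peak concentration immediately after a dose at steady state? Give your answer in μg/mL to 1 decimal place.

τ = 58 h = 2 half-lives, so f = (1/2)^2 = 0.25.
At steady state, R = 1/(1 − 0.25) = 4/3.
Single-dose peak C₀ = D/Vd = 1680/80 = 21 μg/mL.
Steady-state peak Cmax,ss = C₀·R = 21 × 4/3 ≈ 28.000 μg/mL.
Peak 28.0 μg/mL vs MTC 38 μg/mL: below toxic threshold.

28.0 μg/mL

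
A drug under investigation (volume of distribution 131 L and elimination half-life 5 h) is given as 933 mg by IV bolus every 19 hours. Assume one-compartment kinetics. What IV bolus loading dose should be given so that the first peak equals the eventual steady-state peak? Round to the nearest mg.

1005 mg

f = (1/2)^(19/5) ≈ 0.071794; accumulation ratio R = 1/(1−f) ≈ 1.07735.
Loading dose to hit Cmax,ss on first dose: D_load = D_maint·R ≈ 933 × 1.07735 ≈ 1005.17 mg.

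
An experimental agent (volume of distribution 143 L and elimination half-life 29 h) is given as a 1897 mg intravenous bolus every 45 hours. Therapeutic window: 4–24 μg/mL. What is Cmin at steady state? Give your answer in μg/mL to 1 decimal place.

6.9 μg/mL

τ/t½ = 45/29 ≈ 1.5517, so fraction remaining f = (1/2)^(45/29) ≈ 0.3411.
At steady state, accumulation factor R = 1/(1 − e^(−kτ)) ≈ 1.5177.
Single-dose peak C₀ = D/Vd = 1897/143 ≈ 13.266 μg/mL.
Cmax,ss = C₀/(1 − f) ≈ 13.266/0.6589 ≈ 20.134 μg/mL.
Steady-state trough Cmin,ss = Cmax,ss·f ≈ 20.134 × 0.3411 ≈ 6.868 μg/mL.
Trough 6.9 μg/mL vs MEC 4 μg/mL: adequate.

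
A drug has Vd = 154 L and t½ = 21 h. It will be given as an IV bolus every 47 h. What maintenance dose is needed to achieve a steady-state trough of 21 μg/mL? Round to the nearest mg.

τ/t½ = 47/21 ≈ 2.2381, so f = (1/2)^(47/21) ≈ 0.211966.
Cmin,ss = (D/Vd)·f/(1−f), so D = Cmin,ss·Vd·(1−f)/f.
D = 21 × 154 × (1−f)/f ≈ 21 × 154 × 3.71774 ≈ 12023.17 mg.

12023 mg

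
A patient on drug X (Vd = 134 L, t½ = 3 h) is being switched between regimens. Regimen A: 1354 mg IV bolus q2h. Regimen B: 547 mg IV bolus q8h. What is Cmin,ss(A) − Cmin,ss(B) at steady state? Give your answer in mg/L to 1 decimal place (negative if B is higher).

16.4 mg/L

Regimen A: f = (1/2)^(2/3) ≈ 0.6300; Cmin,ss = (1354/134)·f/(1−f) ≈ 17.205 mg/L.
Regimen B: f = (1/2)^(8/3) ≈ 0.1575; Cmin,ss = (547/134)·f/(1−f) ≈ 0.763 mg/L.
Difference ≈ 17.205 − 0.763 ≈ 16.442 mg/L.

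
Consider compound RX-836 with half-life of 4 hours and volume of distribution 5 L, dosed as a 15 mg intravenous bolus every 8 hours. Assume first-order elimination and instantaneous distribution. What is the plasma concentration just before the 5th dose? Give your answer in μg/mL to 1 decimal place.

1.0 μg/mL

f = (1/2)^(τ/t½) = (1/2)^(8/4) ≈ 0.2500.
C₀ = D/Vd = 15/5 ≈ 3.000 μg/mL.
Before the 5th dose, 4 doses have been given. Superposition: Cmin = C₀·(f + f² + … + f^4).
≈ 3.000 × (0.2500 + 0.0625 + 0.0156 + 0.0039) ≈ 3.000 × 0.3320 ≈ 0.996 μg/mL.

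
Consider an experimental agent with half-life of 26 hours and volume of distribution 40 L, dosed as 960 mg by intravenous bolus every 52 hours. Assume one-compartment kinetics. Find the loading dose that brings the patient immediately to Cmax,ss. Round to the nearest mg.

1280 mg

f = (1/2)^(52/26) ≈ 0.250000; accumulation ratio R = 1/(1−f) ≈ 1.33333.
Loading dose to hit Cmax,ss on first dose: D_load = D_maint·R ≈ 960 × 1.33333 ≈ 1280.00 mg.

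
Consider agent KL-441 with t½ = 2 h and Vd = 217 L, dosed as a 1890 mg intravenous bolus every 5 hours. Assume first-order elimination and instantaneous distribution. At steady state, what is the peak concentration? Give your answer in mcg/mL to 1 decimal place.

10.6 mcg/mL

k = ln2/t½ = ln2/2 ≈ 0.346574 h⁻¹; fraction remaining f = e^(−kτ) = e^(−0.346574×5) ≈ 0.1768.
Accumulation ratio R = 1/(1 − f) ≈ 1/0.8232 ≈ 1.2148.
Each bolus raises the concentration by D/Vd = 1890/217 ≈ 8.710 mcg/mL.
Steady-state peak Cmax,ss = C₀·R ≈ 8.710 × 1.2148 ≈ 10.581 mcg/mL.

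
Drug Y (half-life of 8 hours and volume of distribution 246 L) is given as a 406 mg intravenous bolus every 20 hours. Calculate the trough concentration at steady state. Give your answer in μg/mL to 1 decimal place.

k = ln2/t½ = ln2/8 ≈ 0.086643 h⁻¹; fraction remaining f = e^(−kτ) = e^(−0.086643×20) ≈ 0.1768.
Accumulation ratio R = 1/(1 − f) ≈ 1/0.8232 ≈ 1.2148.
Each bolus raises the concentration by D/Vd = 406/246 ≈ 1.650 μg/mL.
Steady-state peak Cmax,ss = C₀·R ≈ 1.650 × 1.2148 ≈ 2.004 μg/mL.
Steady-state trough Cmin,ss = Cmax,ss·f ≈ 2.004 × 0.1768 ≈ 0.354 μg/mL.

0.4 μg/mL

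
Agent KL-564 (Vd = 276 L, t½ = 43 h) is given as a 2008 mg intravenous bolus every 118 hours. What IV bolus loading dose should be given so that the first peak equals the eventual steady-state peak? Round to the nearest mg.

2360 mg

f = (1/2)^(118/43) ≈ 0.149251; accumulation ratio R = 1/(1−f) ≈ 1.17543.
Loading dose to hit Cmax,ss on first dose: D_load = D_maint·R ≈ 2008 × 1.17543 ≈ 2360.26 mg.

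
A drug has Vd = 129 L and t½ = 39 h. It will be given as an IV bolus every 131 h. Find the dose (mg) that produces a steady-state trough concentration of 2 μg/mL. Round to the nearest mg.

τ/t½ = 131/39 ≈ 3.359, so f = (1/2)^(131/39) ≈ 0.097465.
Cmin,ss = (D/Vd)·f/(1−f), so D = Cmin,ss·Vd·(1−f)/f.
D = 2 × 129 × (1−f)/f ≈ 2 × 129 × 9.26009 ≈ 2389.10 mg.

2389 mg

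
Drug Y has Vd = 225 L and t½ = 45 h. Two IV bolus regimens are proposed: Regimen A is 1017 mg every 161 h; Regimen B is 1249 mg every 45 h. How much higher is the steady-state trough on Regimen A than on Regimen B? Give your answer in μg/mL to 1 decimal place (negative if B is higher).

Regimen A: f = (1/2)^(161/45) ≈ 0.0837; Cmin,ss = (1017/225)·f/(1−f) ≈ 0.413 μg/mL.
Regimen B: f = (1/2)^(45/45) ≈ 0.5000; Cmin,ss = (1249/225)·f/(1−f) ≈ 5.551 μg/mL.
Difference ≈ 0.413 − 5.551 ≈ -5.138 μg/mL.

-5.1 μg/mL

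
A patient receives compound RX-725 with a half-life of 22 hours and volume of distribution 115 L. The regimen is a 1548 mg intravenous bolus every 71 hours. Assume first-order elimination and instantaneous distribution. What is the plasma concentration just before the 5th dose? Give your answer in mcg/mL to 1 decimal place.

1.6 mcg/mL

f = (1/2)^(τ/t½) = (1/2)^(71/22) ≈ 0.1068.
C₀ = D/Vd = 1548/115 ≈ 13.461 mcg/mL.
Before the 5th dose, 4 doses have been given. Superposition: Cmin = C₀·(f + f² + … + f^4).
≈ 13.461 × (0.1068 + 0.0114 + 0.0012 + 0.0001) ≈ 13.461 × 0.1195 ≈ 1.609 mcg/mL.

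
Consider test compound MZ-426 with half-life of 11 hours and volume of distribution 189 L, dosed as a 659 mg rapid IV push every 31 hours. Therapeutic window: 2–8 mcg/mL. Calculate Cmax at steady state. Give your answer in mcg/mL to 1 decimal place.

4.1 mcg/mL

τ/t½ = 31/11 ≈ 2.8182, so fraction remaining f = (1/2)^(31/11) ≈ 0.1418.
Accumulation ratio R = 1/(1 − f) ≈ 1/0.8582 ≈ 1.1652.
Each bolus raises the concentration by D/Vd = 659/189 ≈ 3.487 mcg/mL.
Steady-state peak Cmax,ss = C₀·R ≈ 3.487 × 1.1652 ≈ 4.063 mcg/mL.
Peak 4.1 mcg/mL vs MTC 8 mcg/mL: below toxic threshold.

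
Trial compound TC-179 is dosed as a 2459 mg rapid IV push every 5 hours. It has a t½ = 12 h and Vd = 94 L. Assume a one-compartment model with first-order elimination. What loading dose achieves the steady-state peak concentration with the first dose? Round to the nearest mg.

9803 mg

f = (1/2)^(5/12) ≈ 0.749154; accumulation ratio R = 1/(1−f) ≈ 3.98651.
Loading dose to hit Cmax,ss on first dose: D_load = D_maint·R ≈ 2459 × 3.98651 ≈ 9802.83 mg.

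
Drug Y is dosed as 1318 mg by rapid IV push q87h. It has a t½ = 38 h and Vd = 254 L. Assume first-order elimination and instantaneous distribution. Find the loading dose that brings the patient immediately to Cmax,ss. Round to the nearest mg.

f = (1/2)^(87/38) ≈ 0.204550; accumulation ratio R = 1/(1−f) ≈ 1.25715.
Loading dose to hit Cmax,ss on first dose: D_load = D_maint·R ≈ 1318 × 1.25715 ≈ 1656.92 mg.

1657 mg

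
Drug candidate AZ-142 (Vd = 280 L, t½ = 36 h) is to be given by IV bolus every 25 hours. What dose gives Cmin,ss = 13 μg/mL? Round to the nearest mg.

2250 mg

τ/t½ = 25/36 ≈ 0.69444, so f = (1/2)^(25/36) ≈ 0.617947.
Cmin,ss = (D/Vd)·f/(1−f), so D = Cmin,ss·Vd·(1−f)/f.
D = 13 × 280 × (1−f)/f ≈ 13 × 280 × 0.61826 ≈ 2250.47 mg.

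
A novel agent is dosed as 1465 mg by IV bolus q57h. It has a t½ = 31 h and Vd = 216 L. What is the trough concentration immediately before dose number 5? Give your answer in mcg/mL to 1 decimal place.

2.6 mcg/mL

f = (1/2)^(τ/t½) = (1/2)^(57/31) ≈ 0.2796.
C₀ = D/Vd = 1465/216 ≈ 6.782 mcg/mL.
Before the 5th dose, 4 doses have been given. Superposition: Cmin = C₀·(f + f² + … + f^4).
≈ 6.782 × (0.2796 + 0.0782 + 0.0219 + 0.0061) ≈ 6.782 × 0.3858 ≈ 2.616 mcg/mL.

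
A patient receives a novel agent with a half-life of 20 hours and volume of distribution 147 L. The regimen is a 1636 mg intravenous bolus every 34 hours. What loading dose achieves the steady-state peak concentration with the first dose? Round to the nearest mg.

2363 mg

f = (1/2)^(34/20) ≈ 0.307786; accumulation ratio R = 1/(1−f) ≈ 1.44464.
Loading dose to hit Cmax,ss on first dose: D_load = D_maint·R ≈ 1636 × 1.44464 ≈ 2363.43 mg.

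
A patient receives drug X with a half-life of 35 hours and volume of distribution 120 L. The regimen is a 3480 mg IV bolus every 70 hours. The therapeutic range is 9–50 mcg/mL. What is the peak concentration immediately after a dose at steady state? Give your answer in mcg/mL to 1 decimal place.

τ = 70 h = 2 half-lives, so f = (1/2)^2 = 0.25.
At steady state, R = 1/(1 − 0.25) = 4/3.
Single-dose peak C₀ = D/Vd = 3480/120 = 29 mcg/mL.
Steady-state peak Cmax,ss = C₀·R = 29 × 4/3 ≈ 38.667 mcg/mL.
Peak 38.7 mcg/mL vs MTC 50 mcg/mL: below toxic threshold.

38.7 mcg/mL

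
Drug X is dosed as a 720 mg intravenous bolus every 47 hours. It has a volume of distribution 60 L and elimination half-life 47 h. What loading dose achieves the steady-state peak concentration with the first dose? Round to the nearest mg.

f = (1/2)^(47/47) ≈ 0.500000; accumulation ratio R = 1/(1−f) ≈ 2.00000.
Loading dose to hit Cmax,ss on first dose: D_load = D_maint·R ≈ 720 × 2.00000 ≈ 1440.00 mg.

1440 mg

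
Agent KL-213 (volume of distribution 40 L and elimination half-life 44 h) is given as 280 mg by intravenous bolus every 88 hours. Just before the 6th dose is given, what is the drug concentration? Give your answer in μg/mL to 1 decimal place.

2.3 μg/mL

f = (1/2)^(τ/t½) = (1/2)^(88/44) ≈ 0.2500.
C₀ = D/Vd = 280/40 ≈ 7.000 μg/mL.
Before the 6th dose, 5 doses have been given. Superposition: Cmin = C₀·(f + f² + … + f^5).
≈ 7.000 × (0.2500 + 0.0625 + 0.0156 + 0.0039 + 0.0010) ≈ 7.000 × 0.3330 ≈ 2.331 μg/mL.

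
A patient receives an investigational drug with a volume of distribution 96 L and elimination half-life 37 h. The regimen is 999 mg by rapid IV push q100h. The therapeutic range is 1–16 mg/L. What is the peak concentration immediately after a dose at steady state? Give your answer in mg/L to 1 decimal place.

τ/t½ = 100/37 ≈ 2.7027, so fraction remaining f = (1/2)^(100/37) ≈ 0.1536.
At steady state, accumulation factor R = 1/(1 − e^(−kτ)) ≈ 1.1815.
Single-dose peak C₀ = D/Vd = 999/96 ≈ 10.406 mg/L.
Steady-state peak Cmax,ss = C₀·R ≈ 10.406 × 1.1815 ≈ 12.295 mg/L.
Peak 12.3 mg/L vs MTC 16 mg/L: below toxic threshold.

12.3 mg/L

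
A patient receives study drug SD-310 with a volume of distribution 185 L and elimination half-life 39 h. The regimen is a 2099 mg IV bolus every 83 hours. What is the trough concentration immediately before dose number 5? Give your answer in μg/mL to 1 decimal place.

3.4 μg/mL

f = (1/2)^(τ/t½) = (1/2)^(83/39) ≈ 0.2287.
C₀ = D/Vd = 2099/185 ≈ 11.346 μg/mL.
Before the 5th dose, 4 doses have been given. Superposition: Cmin = C₀·(f + f² + … + f^4).
≈ 11.346 × (0.2287 + 0.0523 + 0.0120 + 0.0027) ≈ 11.346 × 0.2957 ≈ 3.355 μg/mL.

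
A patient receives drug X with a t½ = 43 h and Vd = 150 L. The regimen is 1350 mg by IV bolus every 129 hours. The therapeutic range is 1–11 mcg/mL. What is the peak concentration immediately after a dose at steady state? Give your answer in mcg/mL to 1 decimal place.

10.3 mcg/mL

The dosing interval is 3 half-lives, so f = 2^(−3) = 0.125.
Accumulation ratio R = 1/(1 − f) = 1/0.875 = 8/7.
Single-dose peak C₀ = D/Vd = 1350/150 = 9 mcg/mL.
Steady-state peak Cmax,ss = C₀·R = 9 × 8/7 ≈ 10.286 mcg/mL.
Peak 10.3 mcg/mL vs MTC 11 mcg/mL: below toxic threshold.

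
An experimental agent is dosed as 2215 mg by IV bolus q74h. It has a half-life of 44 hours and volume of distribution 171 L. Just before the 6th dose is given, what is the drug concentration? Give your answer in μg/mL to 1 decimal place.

f = (1/2)^(τ/t½) = (1/2)^(74/44) ≈ 0.3117.
C₀ = D/Vd = 2215/171 ≈ 12.953 μg/mL.
Before the 6th dose, 5 doses have been given. Superposition: Cmin = C₀·(f + f² + … + f^5).
≈ 12.953 × (0.3117 + 0.0972 + 0.0303 + 0.0094 + 0.0029) ≈ 12.953 × 0.4515 ≈ 5.848 μg/mL.

5.8 μg/mL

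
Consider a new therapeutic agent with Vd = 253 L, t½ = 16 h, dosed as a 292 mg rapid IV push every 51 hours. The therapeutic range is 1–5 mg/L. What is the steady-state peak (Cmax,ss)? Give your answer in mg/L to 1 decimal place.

1.3 mg/L

τ/t½ = 51/16 ≈ 3.1875, so fraction remaining f = (1/2)^(51/16) ≈ 0.1098.
Accumulation ratio R = 1/(1 − f) ≈ 1/0.8902 ≈ 1.1233.
Each bolus raises the concentration by D/Vd = 292/253 ≈ 1.154 mg/L.
Cmax,ss = C₀/(1 − f) ≈ 1.154/0.8902 ≈ 1.296 mg/L.
Peak 1.3 mg/L vs MTC 5 mg/L: below toxic threshold.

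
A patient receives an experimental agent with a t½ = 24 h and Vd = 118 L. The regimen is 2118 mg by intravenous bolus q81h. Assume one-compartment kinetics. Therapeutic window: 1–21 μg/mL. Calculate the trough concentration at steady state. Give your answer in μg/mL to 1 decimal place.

k = ln2/t½ = ln2/24 ≈ 0.028881 h⁻¹; fraction remaining f = e^(−kτ) = e^(−0.028881×81) ≈ 0.0964.
At steady state, accumulation factor R = 1/(1 − e^(−kτ)) ≈ 1.1067.
Single-dose peak C₀ = D/Vd = 2118/118 ≈ 17.949 μg/mL.
Steady-state peak Cmax,ss = C₀·R ≈ 17.949 × 1.1067 ≈ 19.864 μg/mL.
Steady-state trough Cmin,ss = Cmax,ss·f ≈ 19.864 × 0.0964 ≈ 1.915 μg/mL.
Trough 1.9 μg/mL vs MEC 1 μg/mL: adequate.

1.9 μg/mL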